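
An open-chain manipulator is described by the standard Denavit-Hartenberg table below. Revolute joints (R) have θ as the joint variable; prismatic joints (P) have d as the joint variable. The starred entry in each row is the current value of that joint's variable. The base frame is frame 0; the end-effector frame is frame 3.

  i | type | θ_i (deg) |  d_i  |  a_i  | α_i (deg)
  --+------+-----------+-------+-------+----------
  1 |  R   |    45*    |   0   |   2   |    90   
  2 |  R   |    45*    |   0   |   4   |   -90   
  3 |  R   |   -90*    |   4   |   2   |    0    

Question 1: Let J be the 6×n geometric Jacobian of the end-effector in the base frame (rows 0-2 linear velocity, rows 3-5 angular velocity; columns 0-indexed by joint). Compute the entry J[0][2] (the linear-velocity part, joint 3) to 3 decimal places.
1.000

axis z_2 = (-0.5000,-0.5000,0.7071); lever o_n−o_2 = (-0.5858,-3.4142,2.8284)
cross product → J_v[:, 2] = (1.0000,1.0000,1.4142)
J_ω[:, 2] = z_2
entry J[0][2] = 1.0000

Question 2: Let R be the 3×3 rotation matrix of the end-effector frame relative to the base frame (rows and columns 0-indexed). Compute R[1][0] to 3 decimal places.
-0.707

End-effector x-axis (col 0 of R) = (0.7071,-0.7071,0.0000)
R[1][0] = -0.7071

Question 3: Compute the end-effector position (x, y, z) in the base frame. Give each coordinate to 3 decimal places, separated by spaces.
after link 1: o_1 = (1.4142, 1.4142, 0.0000)
after link 2: o_2 = (3.4142, 3.4142, 2.8284)
after link 3: o_3 = (2.8284, 0.0000, 5.6569)

2.828 0.000 5.657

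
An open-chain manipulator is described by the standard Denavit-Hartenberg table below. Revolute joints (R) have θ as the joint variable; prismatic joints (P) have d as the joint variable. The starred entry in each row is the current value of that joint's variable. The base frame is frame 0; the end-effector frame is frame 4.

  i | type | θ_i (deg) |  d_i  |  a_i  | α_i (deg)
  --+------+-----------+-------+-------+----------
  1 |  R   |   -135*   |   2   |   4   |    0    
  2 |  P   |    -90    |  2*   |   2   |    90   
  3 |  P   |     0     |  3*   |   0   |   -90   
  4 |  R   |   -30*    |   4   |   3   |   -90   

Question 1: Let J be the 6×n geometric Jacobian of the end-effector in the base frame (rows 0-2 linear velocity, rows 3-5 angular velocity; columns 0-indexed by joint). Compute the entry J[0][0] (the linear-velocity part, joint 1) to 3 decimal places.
-3.605

axis z_0 = ẑ; lever o_n−o_0 = (-2.8978,3.6049,8.0000)
cross product → J_v[:, 0] = (-3.6049,-2.8978,0.0000)
J_ω[:, 0] = z_0
entry J[0][0] = -3.6049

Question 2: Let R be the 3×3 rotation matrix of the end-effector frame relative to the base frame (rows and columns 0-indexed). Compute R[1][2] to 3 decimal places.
End-effector z-axis (col 2 of R) = (-0.9659,-0.2588,0.0000)
R[1][2] = -0.2588

-0.259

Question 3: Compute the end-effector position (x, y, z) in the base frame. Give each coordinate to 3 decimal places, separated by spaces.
-2.898 3.605 8.000

after link 1: o_1 = (-2.8284, -2.8284, 2.0000)
after link 2: o_2 = (-4.2426, -1.4142, 4.0000)
after link 3: o_3 = (-2.1213, 0.7071, 4.0000)
after link 4: o_4 = (-2.8978, 3.6049, 8.0000)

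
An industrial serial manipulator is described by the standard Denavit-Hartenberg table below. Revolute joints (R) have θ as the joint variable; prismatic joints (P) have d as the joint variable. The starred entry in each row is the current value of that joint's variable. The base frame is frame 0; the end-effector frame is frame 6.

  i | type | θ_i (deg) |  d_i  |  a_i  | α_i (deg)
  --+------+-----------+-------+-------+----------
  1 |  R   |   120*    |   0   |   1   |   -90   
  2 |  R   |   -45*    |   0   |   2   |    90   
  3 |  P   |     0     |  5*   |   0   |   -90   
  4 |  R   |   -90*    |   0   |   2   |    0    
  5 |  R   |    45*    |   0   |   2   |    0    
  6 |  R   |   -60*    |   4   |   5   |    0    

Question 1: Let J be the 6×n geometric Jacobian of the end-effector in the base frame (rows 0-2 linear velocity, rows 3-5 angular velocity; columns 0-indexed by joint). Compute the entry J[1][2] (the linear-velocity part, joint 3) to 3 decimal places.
-0.612

prismatic axis z_2 = (0.3536,-0.6124,0.7071)
J_v[:, 2] = z_2; J_ω[:, 2] = (0,0,0)
entry J[1][2] = -0.6124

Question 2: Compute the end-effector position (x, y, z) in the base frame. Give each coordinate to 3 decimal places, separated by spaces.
-0.031 -7.946 10.864

after link 1: o_1 = (-0.5000, 0.8660, 0.0000)
after link 2: o_2 = (-1.2071, 2.0908, 1.4142)
after link 3: o_3 = (0.5607, -0.9711, 4.9497)
after link 4: o_4 = (1.2678, -2.1958, 6.3640)
after link 5: o_5 = (1.2678, -2.1958, 8.3640)
after link 6: o_6 = (-0.0313, -7.9458, 10.8640)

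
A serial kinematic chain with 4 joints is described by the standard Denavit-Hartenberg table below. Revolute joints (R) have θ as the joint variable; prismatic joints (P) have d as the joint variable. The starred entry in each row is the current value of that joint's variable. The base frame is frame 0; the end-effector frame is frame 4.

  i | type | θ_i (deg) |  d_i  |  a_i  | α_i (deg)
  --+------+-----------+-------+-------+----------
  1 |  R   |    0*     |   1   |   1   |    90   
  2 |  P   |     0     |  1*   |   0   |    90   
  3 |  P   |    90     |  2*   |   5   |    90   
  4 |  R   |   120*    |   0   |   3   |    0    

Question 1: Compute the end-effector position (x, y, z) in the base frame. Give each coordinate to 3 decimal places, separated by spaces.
after link 1: o_1 = (1.0000, 0.0000, 1.0000)
after link 2: o_2 = (1.0000, -1.0000, 1.0000)
after link 3: o_3 = (1.0000, -6.0000, -1.0000)
after link 4: o_4 = (1.0000, -4.5000, -3.5981)

1.000 -4.500 -3.598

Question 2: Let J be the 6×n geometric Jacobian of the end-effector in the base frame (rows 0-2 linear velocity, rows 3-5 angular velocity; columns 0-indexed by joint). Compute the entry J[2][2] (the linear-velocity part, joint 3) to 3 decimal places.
-1.000

prismatic axis z_2 = (0.0000,-0.0000,-1.0000)
J_v[:, 2] = z_2; J_ω[:, 2] = (0,0,0)
entry J[2][2] = -1.0000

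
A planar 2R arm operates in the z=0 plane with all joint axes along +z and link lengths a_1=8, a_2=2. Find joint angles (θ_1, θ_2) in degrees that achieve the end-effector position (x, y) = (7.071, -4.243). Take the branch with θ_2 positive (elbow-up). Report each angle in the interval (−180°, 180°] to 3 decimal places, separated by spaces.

-45.002 89.996

cos θ_2 = (68.0021−8²−2²)/(2·8·2) = 0.0001; θ_2 = 89.9963° (elbow-up)
β = atan2(-4.2430,7.0710) = -30.9661°; ψ = atan2(2.0000,8.0001) = 14.0360°
θ_1 = β − ψ = -45.0022°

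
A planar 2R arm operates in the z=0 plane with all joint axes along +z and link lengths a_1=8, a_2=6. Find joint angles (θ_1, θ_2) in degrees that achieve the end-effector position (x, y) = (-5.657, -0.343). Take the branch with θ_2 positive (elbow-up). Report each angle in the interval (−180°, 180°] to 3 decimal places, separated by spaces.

cos θ_2 = (32.1193−8²−6²)/(2·8·6) = -0.7071; θ_2 = 134.9987° (elbow-up)
β = atan2(-0.3430,-5.6570) = -176.5302°; ψ = atan2(4.2427,3.7575) = 48.4712°
θ_1 = β − ψ = -225.0015°

134.999 134.999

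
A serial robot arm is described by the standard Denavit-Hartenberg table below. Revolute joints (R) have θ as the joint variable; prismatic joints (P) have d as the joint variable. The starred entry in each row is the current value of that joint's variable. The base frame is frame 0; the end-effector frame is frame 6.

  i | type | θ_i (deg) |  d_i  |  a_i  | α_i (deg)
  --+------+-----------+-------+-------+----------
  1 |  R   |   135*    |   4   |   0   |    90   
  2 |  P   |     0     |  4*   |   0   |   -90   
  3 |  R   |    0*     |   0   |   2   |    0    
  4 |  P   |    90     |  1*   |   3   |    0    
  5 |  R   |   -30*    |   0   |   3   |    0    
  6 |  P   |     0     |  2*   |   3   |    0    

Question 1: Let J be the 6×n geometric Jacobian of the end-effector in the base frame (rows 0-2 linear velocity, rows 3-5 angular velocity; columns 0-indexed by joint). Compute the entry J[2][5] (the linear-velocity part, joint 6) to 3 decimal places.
1.000

prismatic axis z_5 = (0.0000,0.0000,1.0000)
J_v[:, 5] = z_5; J_ω[:, 5] = (0,0,0)
entry J[2][5] = 1.0000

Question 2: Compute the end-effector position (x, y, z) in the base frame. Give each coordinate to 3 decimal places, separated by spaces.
-6.503 0.568 7.000

after link 1: o_1 = (0.0000, 0.0000, 4.0000)
after link 2: o_2 = (2.8284, 2.8284, 4.0000)
after link 3: o_3 = (1.4142, 4.2426, 4.0000)
after link 4: o_4 = (-0.7071, 2.1213, 5.0000)
after link 5: o_5 = (-3.6049, 1.3449, 5.0000)
after link 6: o_6 = (-6.5027, 0.5684, 7.0000)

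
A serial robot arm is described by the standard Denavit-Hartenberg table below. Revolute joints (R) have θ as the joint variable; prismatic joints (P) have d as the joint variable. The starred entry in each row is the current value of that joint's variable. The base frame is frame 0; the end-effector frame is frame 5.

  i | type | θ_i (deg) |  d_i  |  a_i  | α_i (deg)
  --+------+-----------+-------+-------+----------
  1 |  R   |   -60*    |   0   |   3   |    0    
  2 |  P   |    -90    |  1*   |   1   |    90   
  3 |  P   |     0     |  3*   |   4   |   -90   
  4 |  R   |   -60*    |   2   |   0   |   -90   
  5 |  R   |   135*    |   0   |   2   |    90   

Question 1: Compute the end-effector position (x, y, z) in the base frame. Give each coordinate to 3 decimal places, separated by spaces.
-3.105 -3.207 1.586

after link 1: o_1 = (1.5000, -2.5981, 0.0000)
after link 2: o_2 = (0.6340, -3.0981, 1.0000)
after link 3: o_3 = (-4.3301, -2.5000, 1.0000)
after link 4: o_4 = (-4.3301, -2.5000, 3.0000)
after link 5: o_5 = (-3.1054, -3.2071, 1.5858)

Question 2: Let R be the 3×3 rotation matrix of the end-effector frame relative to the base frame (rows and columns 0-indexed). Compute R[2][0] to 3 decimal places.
End-effector x-axis (col 0 of R) = (0.6124,-0.3536,-0.7071)
R[2][0] = -0.7071

-0.707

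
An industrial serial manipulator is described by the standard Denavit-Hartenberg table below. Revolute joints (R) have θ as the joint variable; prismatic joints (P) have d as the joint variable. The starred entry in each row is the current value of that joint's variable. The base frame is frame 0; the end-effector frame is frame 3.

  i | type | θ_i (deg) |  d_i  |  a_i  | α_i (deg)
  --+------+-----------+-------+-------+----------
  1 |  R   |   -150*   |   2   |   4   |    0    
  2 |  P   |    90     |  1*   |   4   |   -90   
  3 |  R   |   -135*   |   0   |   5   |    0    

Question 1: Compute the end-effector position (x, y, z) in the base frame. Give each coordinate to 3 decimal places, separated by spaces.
-3.232 -2.402 6.536

after link 1: o_1 = (-3.4641, -2.0000, 2.0000)
after link 2: o_2 = (-1.4641, -5.4641, 3.0000)
after link 3: o_3 = (-3.2319, -2.4022, 6.5355)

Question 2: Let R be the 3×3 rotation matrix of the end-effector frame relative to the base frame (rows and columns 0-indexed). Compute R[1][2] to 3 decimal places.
End-effector z-axis (col 2 of R) = (0.8660,0.5000,0.0000)
R[1][2] = 0.5000

0.500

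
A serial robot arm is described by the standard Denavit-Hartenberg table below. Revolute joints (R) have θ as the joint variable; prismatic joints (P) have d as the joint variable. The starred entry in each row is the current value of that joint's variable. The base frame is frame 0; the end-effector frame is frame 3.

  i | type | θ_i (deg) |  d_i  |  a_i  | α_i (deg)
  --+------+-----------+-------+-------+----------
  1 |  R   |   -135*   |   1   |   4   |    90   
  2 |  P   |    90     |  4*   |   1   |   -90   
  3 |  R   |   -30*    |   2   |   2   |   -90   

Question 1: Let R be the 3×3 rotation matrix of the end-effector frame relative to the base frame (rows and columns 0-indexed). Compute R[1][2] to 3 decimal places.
End-effector z-axis (col 2 of R) = (0.6124,-0.6124,0.5000)
R[1][2] = -0.6124

-0.612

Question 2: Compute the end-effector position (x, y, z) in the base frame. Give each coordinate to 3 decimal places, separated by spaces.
after link 1: o_1 = (-2.8284, -2.8284, 1.0000)
after link 2: o_2 = (-5.6569, -0.0000, 2.0000)
after link 3: o_3 = (-4.9497, 2.1213, 3.7321)

-4.950 2.121 3.732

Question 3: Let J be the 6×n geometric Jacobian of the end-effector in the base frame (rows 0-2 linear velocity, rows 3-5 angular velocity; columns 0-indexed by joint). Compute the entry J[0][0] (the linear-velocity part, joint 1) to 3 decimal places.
-2.121

axis z_0 = ẑ; lever o_n−o_0 = (-4.9497,2.1213,3.7321)
cross product → J_v[:, 0] = (-2.1213,-4.9497,0.0000)
J_ω[:, 0] = z_0
entry J[0][0] = -2.1213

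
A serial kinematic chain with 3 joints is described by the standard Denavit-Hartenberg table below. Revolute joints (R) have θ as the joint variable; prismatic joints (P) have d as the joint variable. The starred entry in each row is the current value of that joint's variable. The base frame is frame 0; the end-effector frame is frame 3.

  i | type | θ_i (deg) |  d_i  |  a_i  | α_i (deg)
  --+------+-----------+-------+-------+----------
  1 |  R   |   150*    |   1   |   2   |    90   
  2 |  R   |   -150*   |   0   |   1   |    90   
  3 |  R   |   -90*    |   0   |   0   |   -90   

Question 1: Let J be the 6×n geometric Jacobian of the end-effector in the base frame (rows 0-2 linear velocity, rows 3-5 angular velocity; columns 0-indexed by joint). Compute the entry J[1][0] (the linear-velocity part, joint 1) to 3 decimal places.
-0.982

axis z_0 = ẑ; lever o_n−o_0 = (-0.9821,0.5670,0.5000)
cross product → J_v[:, 0] = (-0.5670,-0.9821,0.0000)
J_ω[:, 0] = z_0
entry J[1][0] = -0.9821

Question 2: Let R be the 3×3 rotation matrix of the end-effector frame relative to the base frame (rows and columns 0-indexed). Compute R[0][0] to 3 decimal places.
End-effector x-axis (col 0 of R) = (-0.5000,-0.8660,-0.0000)
R[0][0] = -0.5000

-0.500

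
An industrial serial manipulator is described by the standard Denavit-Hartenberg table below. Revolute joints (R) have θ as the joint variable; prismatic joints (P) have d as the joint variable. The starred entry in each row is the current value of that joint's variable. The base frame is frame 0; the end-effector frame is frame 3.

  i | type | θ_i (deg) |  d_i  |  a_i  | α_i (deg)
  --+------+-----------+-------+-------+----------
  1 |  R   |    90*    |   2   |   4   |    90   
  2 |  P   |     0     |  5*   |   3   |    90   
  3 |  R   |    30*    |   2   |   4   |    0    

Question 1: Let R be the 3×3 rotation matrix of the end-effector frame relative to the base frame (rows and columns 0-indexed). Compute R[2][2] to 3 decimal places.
End-effector z-axis (col 2 of R) = (0.0000,-0.0000,-1.0000)
R[2][2] = -1.0000

-1.000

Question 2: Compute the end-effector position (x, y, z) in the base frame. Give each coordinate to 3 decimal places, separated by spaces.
7.000 10.464 0.000

after link 1: o_1 = (0.0000, 4.0000, 2.0000)
after link 2: o_2 = (5.0000, 7.0000, 2.0000)
after link 3: o_3 = (7.0000, 10.4641, 0.0000)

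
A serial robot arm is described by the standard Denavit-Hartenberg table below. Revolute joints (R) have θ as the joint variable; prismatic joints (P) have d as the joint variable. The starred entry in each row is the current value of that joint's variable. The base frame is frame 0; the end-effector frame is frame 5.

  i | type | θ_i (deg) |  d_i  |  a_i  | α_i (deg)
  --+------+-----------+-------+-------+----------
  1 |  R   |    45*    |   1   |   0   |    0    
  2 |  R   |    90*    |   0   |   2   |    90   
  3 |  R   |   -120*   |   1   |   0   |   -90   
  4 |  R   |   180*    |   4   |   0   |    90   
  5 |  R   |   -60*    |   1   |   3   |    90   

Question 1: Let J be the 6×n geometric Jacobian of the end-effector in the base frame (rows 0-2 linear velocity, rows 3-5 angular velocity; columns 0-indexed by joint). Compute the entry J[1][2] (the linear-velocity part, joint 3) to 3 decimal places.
-0.423

axis z_2 = (0.7071,0.7071,0.0000); lever o_n−o_2 = (-1.3888,1.3888,0.5981)
cross product → J_v[:, 2] = (0.4229,-0.4229,1.9641)
J_ω[:, 2] = z_2
entry J[1][2] = -0.4229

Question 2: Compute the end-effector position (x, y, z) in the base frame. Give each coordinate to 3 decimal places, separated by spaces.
after link 1: o_1 = (0.0000, 0.0000, 1.0000)
after link 2: o_2 = (-1.4142, 1.4142, 1.0000)
after link 3: o_3 = (-0.7071, 2.1213, 1.0000)
after link 4: o_4 = (-3.1566, 4.5708, -1.0000)
after link 5: o_5 = (-2.8030, 2.8030, 1.5981)

-2.803 2.803 1.598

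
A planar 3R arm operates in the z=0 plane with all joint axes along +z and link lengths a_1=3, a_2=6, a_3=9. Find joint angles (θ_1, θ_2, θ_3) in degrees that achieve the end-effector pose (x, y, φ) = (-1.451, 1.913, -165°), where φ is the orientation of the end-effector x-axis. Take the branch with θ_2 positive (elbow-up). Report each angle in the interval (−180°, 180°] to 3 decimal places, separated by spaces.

-0.011 45.015 149.996

wrist centre = target − a_3·(cos φ, sin φ) = (7.2423, 4.2424)
cos θ_2 = (70.4491−3²−6²)/(2·3·6) = 0.7069; θ_2 = 45.0152° (elbow-up)
β = atan2(4.2424,7.2423) = 30.3607°; ψ = atan2(4.2438,7.2415) = 30.3717°
θ_1 = β − ψ = -0.0110°
θ_3 = φ − θ_1 − θ_2 = 149.9958° (wrapped to (-180°,180°])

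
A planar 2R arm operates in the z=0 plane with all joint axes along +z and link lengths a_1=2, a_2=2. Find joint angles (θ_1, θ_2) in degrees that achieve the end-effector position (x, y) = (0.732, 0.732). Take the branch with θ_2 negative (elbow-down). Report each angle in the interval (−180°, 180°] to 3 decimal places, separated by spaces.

120.001 -150.002

cos θ_2 = (1.0716−2²−2²)/(2·2·2) = -0.8660; θ_2 = -150.0021° (elbow-down)
β = atan2(0.7320,0.7320) = 45.0000°; ψ = atan2(-0.9999,0.2679) = -75.0011°
θ_1 = β − ψ = 120.0011°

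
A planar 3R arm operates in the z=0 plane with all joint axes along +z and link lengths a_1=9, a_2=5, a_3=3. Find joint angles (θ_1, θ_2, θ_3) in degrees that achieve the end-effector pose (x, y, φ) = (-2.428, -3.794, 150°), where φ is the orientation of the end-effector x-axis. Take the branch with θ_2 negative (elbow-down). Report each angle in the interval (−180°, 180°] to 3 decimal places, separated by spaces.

wrist centre = target − a_3·(cos φ, sin φ) = (0.1701, -5.2940)
cos θ_2 = (28.0554−9²−5²)/(2·9·5) = -0.8661; θ_2 = -150.0030° (elbow-down)
β = atan2(-5.2940,0.1701) = -88.1599°; ψ = atan2(-2.4998,4.6697) = -28.1607°
θ_1 = β − ψ = -59.9992°
θ_3 = φ − θ_1 − θ_2 = 0.0022° (wrapped to (-180°,180°])

-59.999 -150.003 0.002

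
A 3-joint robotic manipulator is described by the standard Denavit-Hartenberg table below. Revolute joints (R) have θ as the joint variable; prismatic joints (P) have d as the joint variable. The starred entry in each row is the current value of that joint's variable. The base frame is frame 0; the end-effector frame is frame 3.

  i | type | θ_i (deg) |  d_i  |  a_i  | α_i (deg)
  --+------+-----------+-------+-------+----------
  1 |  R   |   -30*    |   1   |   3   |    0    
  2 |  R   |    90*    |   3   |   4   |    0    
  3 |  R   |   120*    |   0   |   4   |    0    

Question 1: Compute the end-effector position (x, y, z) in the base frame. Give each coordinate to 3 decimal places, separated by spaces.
after link 1: o_1 = (2.5981, -1.5000, 1.0000)
after link 2: o_2 = (4.5981, 1.9641, 4.0000)
after link 3: o_3 = (0.5981, 1.9641, 4.0000)

0.598 1.964 4.000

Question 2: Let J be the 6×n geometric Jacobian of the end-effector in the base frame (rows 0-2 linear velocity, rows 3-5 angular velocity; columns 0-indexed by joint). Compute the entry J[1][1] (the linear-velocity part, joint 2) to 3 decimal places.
-2.000

axis z_1 = (0.0000,0.0000,1.0000); lever o_n−o_1 = (-2.0000,3.4641,3.0000)
cross product → J_v[:, 1] = (-3.4641,-2.0000,0.0000)
J_ω[:, 1] = z_1
entry J[1][1] = -2.0000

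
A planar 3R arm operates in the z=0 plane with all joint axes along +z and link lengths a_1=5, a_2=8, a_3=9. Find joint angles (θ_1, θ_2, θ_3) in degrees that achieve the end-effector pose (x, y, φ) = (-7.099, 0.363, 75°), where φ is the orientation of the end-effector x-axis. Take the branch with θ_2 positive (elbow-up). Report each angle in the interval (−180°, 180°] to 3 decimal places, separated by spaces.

wrist centre = target − a_3·(cos φ, sin φ) = (-9.4284, -8.3303)
cos θ_2 = (158.2886−5²−8²)/(2·5·8) = 0.8661; θ_2 = 29.9906° (elbow-up)
β = atan2(-8.3303,-9.4284) = -138.5382°; ψ = atan2(3.9989,11.9289) = 18.5325°
θ_1 = β − ψ = -157.0706°
θ_3 = φ − θ_1 − θ_2 = -157.9199° (wrapped to (-180°,180°])

-157.071 29.991 -157.920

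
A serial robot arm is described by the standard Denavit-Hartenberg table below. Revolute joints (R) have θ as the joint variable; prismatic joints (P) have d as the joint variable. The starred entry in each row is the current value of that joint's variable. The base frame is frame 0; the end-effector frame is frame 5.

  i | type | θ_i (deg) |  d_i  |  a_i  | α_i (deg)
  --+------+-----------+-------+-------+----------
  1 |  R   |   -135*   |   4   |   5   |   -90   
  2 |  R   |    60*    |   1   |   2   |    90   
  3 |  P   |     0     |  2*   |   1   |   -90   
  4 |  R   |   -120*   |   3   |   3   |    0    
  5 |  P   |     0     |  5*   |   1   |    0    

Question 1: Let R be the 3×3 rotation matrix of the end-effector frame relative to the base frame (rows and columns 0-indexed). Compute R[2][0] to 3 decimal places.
0.866

End-effector x-axis (col 0 of R) = (-0.3536,-0.3536,0.8660)
R[2][0] = 0.8660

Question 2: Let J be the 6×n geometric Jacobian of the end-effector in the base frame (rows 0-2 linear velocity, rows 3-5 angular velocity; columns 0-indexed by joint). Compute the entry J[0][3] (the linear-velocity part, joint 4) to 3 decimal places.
-2.449

axis z_3 = (0.7071,-0.7071,0.0000); lever o_n−o_3 = (4.2426,-7.0711,3.4641)
cross product → J_v[:, 3] = (-2.4495,-2.4495,-2.0000)
J_ω[:, 3] = z_3
entry J[0][3] = -2.4495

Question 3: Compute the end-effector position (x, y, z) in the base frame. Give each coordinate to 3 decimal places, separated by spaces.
-0.871 -13.599 5.866

after link 1: o_1 = (-3.5355, -3.5355, 4.0000)
after link 2: o_2 = (-3.5355, -4.9497, 2.2679)
after link 3: o_3 = (-5.1138, -6.5280, 2.4019)
after link 4: o_4 = (-4.0532, -9.7100, 5.0000)
after link 5: o_5 = (-0.8712, -13.5991, 5.8660)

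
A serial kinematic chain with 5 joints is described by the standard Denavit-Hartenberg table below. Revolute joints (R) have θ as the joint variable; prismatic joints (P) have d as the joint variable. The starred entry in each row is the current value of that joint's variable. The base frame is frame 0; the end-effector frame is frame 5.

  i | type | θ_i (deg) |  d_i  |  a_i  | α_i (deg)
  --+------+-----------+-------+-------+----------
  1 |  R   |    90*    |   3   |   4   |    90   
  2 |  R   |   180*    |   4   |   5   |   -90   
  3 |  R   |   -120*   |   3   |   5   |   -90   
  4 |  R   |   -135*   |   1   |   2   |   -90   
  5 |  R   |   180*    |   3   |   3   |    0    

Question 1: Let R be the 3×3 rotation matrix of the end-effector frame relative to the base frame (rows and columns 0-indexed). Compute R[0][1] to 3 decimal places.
0.500

End-effector y-axis (col 1 of R) = (0.5000,-0.8660,0.0000)
R[0][1] = 0.5000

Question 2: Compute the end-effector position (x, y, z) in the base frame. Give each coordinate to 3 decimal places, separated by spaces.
11.280 2.048 -1.414

after link 1: o_1 = (0.0000, 4.0000, 3.0000)
after link 2: o_2 = (4.0000, -1.0000, 3.0000)
after link 3: o_3 = (8.3301, 1.5000, 0.0000)
after link 4: o_4 = (7.6054, -0.0731, -1.4142)
after link 5: o_5 = (11.2796, 2.0482, -1.4142)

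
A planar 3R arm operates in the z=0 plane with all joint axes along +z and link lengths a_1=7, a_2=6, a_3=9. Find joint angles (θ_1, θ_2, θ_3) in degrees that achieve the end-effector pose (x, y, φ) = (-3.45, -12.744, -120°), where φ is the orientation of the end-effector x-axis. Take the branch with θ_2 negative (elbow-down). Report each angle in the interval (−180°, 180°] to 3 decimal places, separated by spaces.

-21.044 -135.000 36.044

wrist centre = target − a_3·(cos φ, sin φ) = (1.0500, -4.9498)
cos θ_2 = (25.6027−7²−6²)/(2·7·6) = -0.7071; θ_2 = -135.0003° (elbow-down)
β = atan2(-4.9498,1.0500) = -78.0233°; ψ = atan2(-4.2426,2.7573) = -56.9796°
θ_1 = β − ψ = -21.0437°
θ_3 = φ − θ_1 − θ_2 = 36.0440° (wrapped to (-180°,180°])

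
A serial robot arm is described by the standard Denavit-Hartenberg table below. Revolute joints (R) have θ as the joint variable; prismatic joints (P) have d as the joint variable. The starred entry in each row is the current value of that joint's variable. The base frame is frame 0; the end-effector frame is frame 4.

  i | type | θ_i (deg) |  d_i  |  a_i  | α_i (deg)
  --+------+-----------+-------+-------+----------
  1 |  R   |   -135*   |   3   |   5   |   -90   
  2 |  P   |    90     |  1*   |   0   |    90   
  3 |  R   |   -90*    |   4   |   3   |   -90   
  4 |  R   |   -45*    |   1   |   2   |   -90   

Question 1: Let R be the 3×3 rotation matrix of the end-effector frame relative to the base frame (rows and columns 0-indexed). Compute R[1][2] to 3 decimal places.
End-effector z-axis (col 2 of R) = (0.0000,1.0000,-0.0000)
R[1][2] = 1.0000

1.000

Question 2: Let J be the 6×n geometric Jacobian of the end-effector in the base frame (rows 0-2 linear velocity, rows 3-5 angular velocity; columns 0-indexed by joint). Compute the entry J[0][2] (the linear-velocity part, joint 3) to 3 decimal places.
0.707

axis z_2 = (-0.7071,-0.7071,0.0000); lever o_n−o_2 = (-6.9497,-0.7071,-1.0000)
cross product → J_v[:, 2] = (0.7071,-0.7071,-4.4142)
J_ω[:, 2] = z_2
entry J[0][2] = 0.7071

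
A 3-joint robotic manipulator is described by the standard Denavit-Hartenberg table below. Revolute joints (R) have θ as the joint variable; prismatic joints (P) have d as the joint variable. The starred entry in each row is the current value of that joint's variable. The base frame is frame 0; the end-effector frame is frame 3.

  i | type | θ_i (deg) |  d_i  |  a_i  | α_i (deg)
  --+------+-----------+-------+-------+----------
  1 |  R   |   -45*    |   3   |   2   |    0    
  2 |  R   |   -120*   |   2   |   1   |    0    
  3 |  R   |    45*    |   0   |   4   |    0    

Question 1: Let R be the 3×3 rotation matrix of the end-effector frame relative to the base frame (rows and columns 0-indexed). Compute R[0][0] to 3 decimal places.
-0.500

End-effector x-axis (col 0 of R) = (-0.5000,-0.8660,0.0000)
R[0][0] = -0.5000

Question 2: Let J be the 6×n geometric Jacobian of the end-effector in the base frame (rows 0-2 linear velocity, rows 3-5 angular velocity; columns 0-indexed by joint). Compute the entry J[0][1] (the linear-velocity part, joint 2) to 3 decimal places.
3.723

axis z_1 = (0.0000,0.0000,1.0000); lever o_n−o_1 = (-2.9659,-3.7229,2.0000)
cross product → J_v[:, 1] = (3.7229,-2.9659,0.0000)
J_ω[:, 1] = z_1
entry J[0][1] = 3.7229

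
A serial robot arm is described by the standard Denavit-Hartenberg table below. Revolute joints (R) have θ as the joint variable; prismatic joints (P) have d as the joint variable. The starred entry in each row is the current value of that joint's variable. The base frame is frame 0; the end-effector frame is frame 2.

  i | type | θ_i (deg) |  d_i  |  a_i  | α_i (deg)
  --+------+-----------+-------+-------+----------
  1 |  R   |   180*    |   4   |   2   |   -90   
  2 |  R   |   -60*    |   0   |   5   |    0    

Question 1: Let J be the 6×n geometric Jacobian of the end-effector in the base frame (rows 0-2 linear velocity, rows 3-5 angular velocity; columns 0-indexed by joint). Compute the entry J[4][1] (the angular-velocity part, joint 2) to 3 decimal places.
-1.000

axis z_1 = (-0.0000,-1.0000,0.0000); lever o_n−o_1 = (-2.5000,0.0000,4.3301)
cross product → J_v[:, 1] = (-4.3301,0.0000,-2.5000)
J_ω[:, 1] = z_1
entry J[4][1] = -1.0000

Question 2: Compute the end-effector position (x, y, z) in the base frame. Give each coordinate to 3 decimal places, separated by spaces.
-4.500 0.000 8.330

after link 1: o_1 = (-2.0000, 0.0000, 4.0000)
after link 2: o_2 = (-4.5000, 0.0000, 8.3301)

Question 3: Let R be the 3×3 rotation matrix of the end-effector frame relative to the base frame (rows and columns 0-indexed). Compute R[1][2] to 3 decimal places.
End-effector z-axis (col 2 of R) = (-0.0000,-1.0000,0.0000)
R[1][2] = -1.0000

-1.000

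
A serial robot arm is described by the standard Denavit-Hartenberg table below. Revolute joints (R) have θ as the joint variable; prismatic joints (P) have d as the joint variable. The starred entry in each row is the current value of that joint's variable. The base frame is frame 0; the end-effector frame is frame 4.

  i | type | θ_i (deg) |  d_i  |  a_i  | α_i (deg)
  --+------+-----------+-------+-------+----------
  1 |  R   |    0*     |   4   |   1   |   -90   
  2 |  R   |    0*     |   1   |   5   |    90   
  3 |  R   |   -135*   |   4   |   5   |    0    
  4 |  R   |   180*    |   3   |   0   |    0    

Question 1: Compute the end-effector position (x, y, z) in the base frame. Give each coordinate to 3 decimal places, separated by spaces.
after link 1: o_1 = (1.0000, 0.0000, 4.0000)
after link 2: o_2 = (6.0000, 1.0000, 4.0000)
after link 3: o_3 = (2.4645, -2.5355, 8.0000)
after link 4: o_4 = (2.4645, -2.5355, 11.0000)

2.464 -2.536 11.000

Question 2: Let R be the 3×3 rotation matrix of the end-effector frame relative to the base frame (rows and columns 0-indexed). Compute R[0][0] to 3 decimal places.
End-effector x-axis (col 0 of R) = (0.7071,0.7071,0.0000)
R[0][0] = 0.7071

0.707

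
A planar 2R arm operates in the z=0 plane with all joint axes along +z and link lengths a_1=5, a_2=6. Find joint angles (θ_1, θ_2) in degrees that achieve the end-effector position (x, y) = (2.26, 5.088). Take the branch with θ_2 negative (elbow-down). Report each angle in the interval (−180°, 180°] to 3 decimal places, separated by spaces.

cos θ_2 = (30.9953−5²−6²)/(2·5·6) = -0.5001; θ_2 = -120.0051° (elbow-down)
β = atan2(5.0880,2.2600) = 66.0501°; ψ = atan2(-5.1959,1.9995) = -68.9518°
θ_1 = β − ψ = 135.0018°

135.002 -120.005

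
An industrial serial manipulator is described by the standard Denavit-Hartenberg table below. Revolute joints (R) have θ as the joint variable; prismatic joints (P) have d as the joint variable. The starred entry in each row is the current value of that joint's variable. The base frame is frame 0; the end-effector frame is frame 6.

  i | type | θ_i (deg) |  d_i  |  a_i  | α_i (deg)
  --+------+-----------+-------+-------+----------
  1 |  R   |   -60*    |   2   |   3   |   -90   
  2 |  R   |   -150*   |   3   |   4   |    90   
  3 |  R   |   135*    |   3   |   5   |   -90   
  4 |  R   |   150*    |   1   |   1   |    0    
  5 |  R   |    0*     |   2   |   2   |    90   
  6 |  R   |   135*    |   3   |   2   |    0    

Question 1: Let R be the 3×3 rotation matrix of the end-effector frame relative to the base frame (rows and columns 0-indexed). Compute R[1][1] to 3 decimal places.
0.670

End-effector y-axis (col 1 of R) = (0.6906,0.6698,-0.2727)
R[1][1] = 0.6698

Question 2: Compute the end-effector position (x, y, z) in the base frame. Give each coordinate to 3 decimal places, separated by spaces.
after link 1: o_1 = (1.5000, -2.5981, 2.0000)
after link 2: o_2 = (2.3660, 1.9019, 4.0000)
after link 3: o_3 = (6.2088, 2.3171, -0.3658)
after link 4: o_4 = (5.2321, 1.3698, 0.0198)
after link 5: o_5 = (3.2788, -0.5248, 0.7911)
after link 6: o_6 = (5.8213, -3.0753, 0.9654)

5.821 -3.075 0.965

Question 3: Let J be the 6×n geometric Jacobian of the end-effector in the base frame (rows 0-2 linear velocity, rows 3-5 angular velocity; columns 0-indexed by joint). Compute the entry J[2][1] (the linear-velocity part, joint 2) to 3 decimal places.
-2.574

axis z_1 = (0.8660,0.5000,0.0000); lever o_n−o_1 = (4.3213,-0.4772,-1.0346)
cross product → J_v[:, 1] = (-0.5173,0.8960,-2.5740)
J_ω[:, 1] = z_1
entry J[2][1] = -2.5740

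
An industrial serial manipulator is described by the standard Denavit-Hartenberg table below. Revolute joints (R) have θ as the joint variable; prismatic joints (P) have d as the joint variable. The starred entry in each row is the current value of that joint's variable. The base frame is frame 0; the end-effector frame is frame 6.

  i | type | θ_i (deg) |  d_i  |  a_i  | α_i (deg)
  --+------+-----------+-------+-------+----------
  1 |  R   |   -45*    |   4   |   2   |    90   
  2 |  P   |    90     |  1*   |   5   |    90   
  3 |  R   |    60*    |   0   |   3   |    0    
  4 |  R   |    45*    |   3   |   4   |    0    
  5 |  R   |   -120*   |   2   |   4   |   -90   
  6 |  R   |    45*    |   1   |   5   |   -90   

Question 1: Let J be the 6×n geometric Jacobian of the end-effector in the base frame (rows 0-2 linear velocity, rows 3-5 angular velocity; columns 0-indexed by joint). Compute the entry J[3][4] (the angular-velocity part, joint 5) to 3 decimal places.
0.707

axis z_4 = (0.7071,-0.7071,-0.0000); lever o_n−o_4 = (-0.3897,1.7819,7.5376)
cross product → J_v[:, 4] = (-5.3299,-5.3299,0.9844)
J_ω[:, 4] = z_4
entry J[3][4] = 0.7071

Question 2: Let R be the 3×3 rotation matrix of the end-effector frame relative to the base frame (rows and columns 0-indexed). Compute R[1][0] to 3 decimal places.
End-effector x-axis (col 0 of R) = (-0.3706,0.6294,0.6830)
R[1][0] = 0.6294

0.629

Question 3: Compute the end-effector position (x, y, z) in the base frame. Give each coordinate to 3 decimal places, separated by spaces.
-2.130 -7.030 17.002

after link 1: o_1 = (1.4142, -1.4142, 4.0000)
after link 2: o_2 = (0.7071, -2.1213, 9.0000)
after link 3: o_3 = (-1.1300, -3.9584, 10.5000)
after link 4: o_4 = (-1.7407, -8.8118, 9.4647)
after link 5: o_5 = (0.4055, -9.4940, 13.3284)
after link 6: o_6 = (-2.1304, -7.0299, 17.0023)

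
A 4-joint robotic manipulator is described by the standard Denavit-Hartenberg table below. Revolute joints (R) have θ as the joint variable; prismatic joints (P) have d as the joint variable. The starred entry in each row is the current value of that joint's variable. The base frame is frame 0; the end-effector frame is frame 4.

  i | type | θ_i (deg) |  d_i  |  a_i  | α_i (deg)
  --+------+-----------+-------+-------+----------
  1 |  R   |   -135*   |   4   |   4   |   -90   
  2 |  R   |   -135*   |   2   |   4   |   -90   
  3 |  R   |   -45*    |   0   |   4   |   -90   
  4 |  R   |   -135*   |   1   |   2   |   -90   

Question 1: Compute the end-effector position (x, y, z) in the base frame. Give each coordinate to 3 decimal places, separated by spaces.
after link 1: o_1 = (-2.8284, -2.8284, 4.0000)
after link 2: o_2 = (0.5858, -2.2426, 6.8284)
after link 3: o_3 = (4.0000, -2.8284, 8.8284)
after link 4: o_4 = (1.9393, -2.4749, 9.6213)

1.939 -2.475 9.621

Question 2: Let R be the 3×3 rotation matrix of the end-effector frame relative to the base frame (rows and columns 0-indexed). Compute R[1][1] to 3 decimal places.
End-effector y-axis (col 1 of R) = (0.1464,-0.8536,-0.5000)
R[1][1] = -0.8536

-0.854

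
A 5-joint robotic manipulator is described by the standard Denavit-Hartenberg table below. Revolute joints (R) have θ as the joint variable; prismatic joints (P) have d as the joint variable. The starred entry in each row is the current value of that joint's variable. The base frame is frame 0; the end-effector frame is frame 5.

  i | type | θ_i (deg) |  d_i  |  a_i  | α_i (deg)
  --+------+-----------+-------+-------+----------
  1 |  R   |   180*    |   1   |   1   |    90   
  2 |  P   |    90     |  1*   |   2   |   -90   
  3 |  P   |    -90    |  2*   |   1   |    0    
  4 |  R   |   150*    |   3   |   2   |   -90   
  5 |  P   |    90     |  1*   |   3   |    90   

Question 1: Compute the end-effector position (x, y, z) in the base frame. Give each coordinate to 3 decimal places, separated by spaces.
after link 1: o_1 = (-1.0000, 0.0000, 1.0000)
after link 2: o_2 = (-1.0000, 1.0000, 3.0000)
after link 3: o_3 = (1.0000, 2.0000, 3.0000)
after link 4: o_4 = (4.0000, 0.2679, 4.0000)
after link 5: o_5 = (1.0000, -0.2321, 3.1340)

1.000 -0.232 3.134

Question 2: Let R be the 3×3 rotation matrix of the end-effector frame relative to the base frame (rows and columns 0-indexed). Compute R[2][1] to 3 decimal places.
End-effector y-axis (col 1 of R) = (0.0000,-0.5000,-0.8660)
R[2][1] = -0.8660

-0.866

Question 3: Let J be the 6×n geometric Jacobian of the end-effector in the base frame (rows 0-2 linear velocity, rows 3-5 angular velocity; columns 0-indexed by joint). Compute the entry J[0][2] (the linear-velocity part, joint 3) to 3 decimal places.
prismatic axis z_2 = (1.0000,-0.0000,0.0000)
J_v[:, 2] = z_2; J_ω[:, 2] = (0,0,0)
entry J[0][2] = 1.0000

1.000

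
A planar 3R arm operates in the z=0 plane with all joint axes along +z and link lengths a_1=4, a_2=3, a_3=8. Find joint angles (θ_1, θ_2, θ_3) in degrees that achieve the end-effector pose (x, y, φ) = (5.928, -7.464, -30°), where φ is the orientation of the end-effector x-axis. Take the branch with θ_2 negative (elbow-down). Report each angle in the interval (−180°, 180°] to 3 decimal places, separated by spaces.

-60.003 -120.001 150.004

wrist centre = target − a_3·(cos φ, sin φ) = (-1.0002, -3.4640)
cos θ_2 = (12.9997−4²−3²)/(2·4·3) = -0.5000; θ_2 = -120.0008° (elbow-down)
β = atan2(-3.4640,-1.0002) = -106.1057°; ψ = atan2(-2.5981,2.5000) = -46.1023°
θ_1 = β − ψ = -60.0034°
θ_3 = φ − θ_1 − θ_2 = 150.0042° (wrapped to (-180°,180°])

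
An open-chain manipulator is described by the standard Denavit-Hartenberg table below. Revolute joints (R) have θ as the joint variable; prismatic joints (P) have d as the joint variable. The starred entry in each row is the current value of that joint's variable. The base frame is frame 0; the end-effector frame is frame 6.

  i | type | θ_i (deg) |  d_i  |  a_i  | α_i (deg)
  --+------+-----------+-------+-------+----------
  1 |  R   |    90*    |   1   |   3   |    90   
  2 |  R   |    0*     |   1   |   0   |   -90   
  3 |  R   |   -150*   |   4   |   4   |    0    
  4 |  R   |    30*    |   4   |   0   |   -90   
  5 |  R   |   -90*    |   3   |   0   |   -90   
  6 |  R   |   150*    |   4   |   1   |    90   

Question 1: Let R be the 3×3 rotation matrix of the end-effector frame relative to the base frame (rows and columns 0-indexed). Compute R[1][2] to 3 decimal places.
-0.750

End-effector z-axis (col 2 of R) = (-0.4330,-0.7500,0.5000)
R[1][2] = -0.7500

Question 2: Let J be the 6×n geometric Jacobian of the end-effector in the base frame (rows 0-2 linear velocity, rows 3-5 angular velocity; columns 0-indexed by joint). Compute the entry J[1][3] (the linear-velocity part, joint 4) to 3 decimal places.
4.714

axis z_3 = (0.0000,0.0000,1.0000); lever o_n−o_3 = (4.7141,0.1651,3.1340)
cross product → J_v[:, 3] = (-0.1651,4.7141,0.0000)
J_ω[:, 3] = z_3
entry J[1][3] = 4.7141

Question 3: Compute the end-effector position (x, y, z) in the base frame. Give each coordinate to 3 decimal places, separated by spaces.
after link 1: o_1 = (0.0000, 3.0000, 1.0000)
after link 2: o_2 = (1.0000, 3.0000, 1.0000)
after link 3: o_3 = (3.0000, -0.4641, 5.0000)
after link 4: o_4 = (3.0000, -0.4641, 9.0000)
after link 5: o_5 = (4.5000, 2.1340, 9.0000)
after link 6: o_6 = (7.7141, -0.2990, 8.1340)

7.714 -0.299 8.134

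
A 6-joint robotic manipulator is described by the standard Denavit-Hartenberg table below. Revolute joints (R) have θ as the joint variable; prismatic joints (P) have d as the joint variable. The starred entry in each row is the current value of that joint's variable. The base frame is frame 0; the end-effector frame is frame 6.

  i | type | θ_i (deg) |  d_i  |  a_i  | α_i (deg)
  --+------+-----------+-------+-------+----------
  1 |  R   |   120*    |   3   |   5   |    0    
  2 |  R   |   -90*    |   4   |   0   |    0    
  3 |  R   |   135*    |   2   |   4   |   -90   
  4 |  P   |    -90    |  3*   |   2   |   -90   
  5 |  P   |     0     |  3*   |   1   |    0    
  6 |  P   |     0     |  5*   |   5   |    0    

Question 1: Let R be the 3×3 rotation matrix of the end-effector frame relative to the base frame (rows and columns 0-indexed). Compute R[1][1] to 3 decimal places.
End-effector y-axis (col 1 of R) = (0.2588,0.9659,-0.0000)
R[1][1] = 0.9659

0.966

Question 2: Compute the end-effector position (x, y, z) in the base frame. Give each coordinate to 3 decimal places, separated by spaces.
-14.868 4.538 17.000

after link 1: o_1 = (-2.5000, 4.3301, 3.0000)
after link 2: o_2 = (-2.5000, 4.3301, 7.0000)
after link 3: o_3 = (-6.3637, 5.3654, 9.0000)
after link 4: o_4 = (-7.1402, 2.4676, 11.0000)
after link 5: o_5 = (-10.0379, 3.2441, 12.0000)
after link 6: o_6 = (-14.8676, 4.5382, 17.0000)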